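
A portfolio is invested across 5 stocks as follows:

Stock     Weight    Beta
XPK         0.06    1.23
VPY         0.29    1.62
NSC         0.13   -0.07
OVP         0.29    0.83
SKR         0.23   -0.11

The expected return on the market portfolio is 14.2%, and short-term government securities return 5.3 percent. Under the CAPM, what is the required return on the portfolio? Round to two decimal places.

11.97%

β_P = Σ w_i β_i = 0.06×1.23 + 0.29×1.62 + 0.13×-0.07 + 0.29×0.83 + 0.23×-0.11 = 0.7499
MRP = 14.2% − 5.3% = 8.90%
E(R_P) = R_f + β_P × MRP = 5.3% + 0.7499 × 8.9% = 11.97%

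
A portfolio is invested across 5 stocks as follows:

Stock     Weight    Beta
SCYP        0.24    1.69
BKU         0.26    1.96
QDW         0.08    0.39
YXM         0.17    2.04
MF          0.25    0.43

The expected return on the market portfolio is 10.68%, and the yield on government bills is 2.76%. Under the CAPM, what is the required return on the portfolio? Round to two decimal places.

13.85%

β_P = Σ w_i β_i = 0.24×1.69 + 0.26×1.96 + 0.08×0.39 + 0.17×2.04 + 0.25×0.43 = 1.4007
MRP = 10.68% − 2.76% = 7.92%
E(R_P) = R_f + β_P × MRP = 2.76% + 1.4007 × 7.92% = 13.85%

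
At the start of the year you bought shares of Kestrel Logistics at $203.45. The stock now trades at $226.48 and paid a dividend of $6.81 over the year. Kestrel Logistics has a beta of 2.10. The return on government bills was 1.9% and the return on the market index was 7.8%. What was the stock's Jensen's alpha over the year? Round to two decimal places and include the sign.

+0.38%

Realised HPR = (P1 + D1 − P0) / P0 = (226.48 + 6.81 − 203.45) / 203.45 = 29.84 / 203.45 = 14.6670%
MRP = 7.8% − 1.9% = 5.90%
CAPM required = R_f + β·MRP = 1.9% + 2.10 × 5.9% = 14.2900%
α = realised − required = 14.6670% − 14.2900% = +0.38%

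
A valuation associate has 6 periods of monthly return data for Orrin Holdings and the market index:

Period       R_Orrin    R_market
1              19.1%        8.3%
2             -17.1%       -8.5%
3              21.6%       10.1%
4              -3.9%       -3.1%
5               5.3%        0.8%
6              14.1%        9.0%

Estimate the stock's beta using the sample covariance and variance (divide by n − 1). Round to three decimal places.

Mean R_i = (19.1 − 17.1 + 21.6 − 3.9 + 5.3 + 14.1) / 6 = 6.5167%
Mean R_m = (8.3 − 8.5 + 10.1 − 3.1 + 0.8 + 9.0) / 6 = 2.7667%
Σ(R_i − R̄_i)(R_m − R̄_m) = 557.0933  ⇒  Cov = 557.0933 / 5 = 111.4187
Σ(R_m − R̄_m)² = 288.4733  ⇒  Var(R_m) = 288.4733 / 5 = 57.6947
β = Cov / Var(R_m) = 111.4187 / 57.6947 = 1.9312

1.931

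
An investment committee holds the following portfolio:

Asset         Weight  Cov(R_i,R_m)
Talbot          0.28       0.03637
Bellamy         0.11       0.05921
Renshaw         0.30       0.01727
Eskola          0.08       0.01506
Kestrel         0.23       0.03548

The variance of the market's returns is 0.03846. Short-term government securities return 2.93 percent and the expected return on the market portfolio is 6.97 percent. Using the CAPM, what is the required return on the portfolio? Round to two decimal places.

6.21%

β_Talbot = 0.03637 / 0.03846 = 0.9457
β_Bellamy = 0.05921 / 0.03846 = 1.5395
β_Renshaw = 0.01727 / 0.03846 = 0.4490
β_Eskola = 0.01506 / 0.03846 = 0.3916
β_Kestrel = 0.03548 / 0.03846 = 0.9225
β_P = Σ w_i β_i = 0.28×0.9457 + 0.11×1.5395 + 0.30×0.4490 + 0.08×0.3916 + 0.23×0.9225 = 0.8123
MRP = 6.97% − 2.93% = 4.04%
E(R_P) = R_f + β_P × MRP = 2.93% + 0.8123 × 4.04% = 6.21%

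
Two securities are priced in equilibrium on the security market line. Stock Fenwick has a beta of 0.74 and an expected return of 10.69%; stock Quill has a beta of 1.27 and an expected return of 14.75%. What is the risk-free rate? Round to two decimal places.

Both satisfy E(R) = R_f + β·MRP, so the slope of the SML is
MRP = (14.75% − 10.69%) / (1.27 − 0.74) = 4.06% / 0.53 = 7.6604%
R_f = E(R_Fenwick) − β_Fenwick·MRP = 10.69% − 0.74 × 7.6604% = 5.0213%

5.02%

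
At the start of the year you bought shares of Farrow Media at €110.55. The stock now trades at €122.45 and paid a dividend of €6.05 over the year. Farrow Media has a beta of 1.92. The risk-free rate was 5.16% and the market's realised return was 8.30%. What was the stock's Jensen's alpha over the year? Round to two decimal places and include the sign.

+5.05%

Realised HPR = (P1 + D1 − P0) / P0 = (122.45 + 6.05 − 110.55) / 110.55 = 17.95 / 110.55 = 16.2370%
MRP = 8.30% − 5.16% = 3.14%
CAPM required = R_f + β·MRP = 5.16% + 1.92 × 3.14% = 11.1888%
α = realised − required = 16.2370% − 11.1888% = +5.05%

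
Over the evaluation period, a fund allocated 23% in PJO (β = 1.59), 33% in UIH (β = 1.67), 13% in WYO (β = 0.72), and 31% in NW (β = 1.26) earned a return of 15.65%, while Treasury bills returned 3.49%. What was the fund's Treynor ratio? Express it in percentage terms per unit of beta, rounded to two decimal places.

β_P = 0.23×1.59 + 0.33×1.67 + 0.13×0.72 + 0.31×1.26 = 1.4010
Treynor = (R_P − R_f) / β_P = (15.65% − 3.49%) / 1.4010 = 12.16% / 1.4010 = 8.68%

8.68%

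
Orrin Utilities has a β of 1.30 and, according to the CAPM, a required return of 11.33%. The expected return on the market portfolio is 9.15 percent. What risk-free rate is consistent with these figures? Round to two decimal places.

1.88%

E(R) = R_f + β(E(R_m) − R_f) = R_f(1 − β) + β·E(R_m)
11.33% = R_f × (1 − 1.30) + 1.30 × 9.15%
11.33% = R_f × -0.30 + 11.8950%
R_f = (11.33% − 11.8950%) / -0.30 = 1.88%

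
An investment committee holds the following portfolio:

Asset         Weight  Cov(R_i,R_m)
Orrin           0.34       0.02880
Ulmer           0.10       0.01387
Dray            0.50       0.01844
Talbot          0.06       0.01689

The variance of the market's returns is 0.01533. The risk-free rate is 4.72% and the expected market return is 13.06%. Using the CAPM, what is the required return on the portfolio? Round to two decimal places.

β_Orrin = 0.02880 / 0.01533 = 1.8787
β_Ulmer = 0.01387 / 0.01533 = 0.9048
β_Dray = 0.01844 / 0.01533 = 1.2029
β_Talbot = 0.01689 / 0.01533 = 1.1018
β_P = Σ w_i β_i = 0.34×1.8787 + 0.10×0.9048 + 0.50×1.2029 + 0.06×1.1018 = 1.3968
MRP = 13.06% − 4.72% = 8.34%
E(R_P) = R_f + β_P × MRP = 4.72% + 1.3968 × 8.34% = 16.37%

16.37%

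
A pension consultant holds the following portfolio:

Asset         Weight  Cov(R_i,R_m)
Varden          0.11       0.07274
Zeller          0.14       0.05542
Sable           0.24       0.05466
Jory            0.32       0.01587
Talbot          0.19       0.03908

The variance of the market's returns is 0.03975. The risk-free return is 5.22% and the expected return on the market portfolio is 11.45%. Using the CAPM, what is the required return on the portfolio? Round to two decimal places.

β_Varden = 0.07274 / 0.03975 = 1.8299
β_Zeller = 0.05542 / 0.03975 = 1.3942
β_Sable = 0.05466 / 0.03975 = 1.3751
β_Jory = 0.01587 / 0.03975 = 0.3992
β_Talbot = 0.03908 / 0.03975 = 0.9831
β_P = Σ w_i β_i = 0.11×1.8299 + 0.14×1.3942 + 0.24×1.3751 + 0.32×0.3992 + 0.19×0.9831 = 1.0410
MRP = 11.45% − 5.22% = 6.23%
E(R_P) = R_f + β_P × MRP = 5.22% + 1.0410 × 6.23% = 11.71%

11.71%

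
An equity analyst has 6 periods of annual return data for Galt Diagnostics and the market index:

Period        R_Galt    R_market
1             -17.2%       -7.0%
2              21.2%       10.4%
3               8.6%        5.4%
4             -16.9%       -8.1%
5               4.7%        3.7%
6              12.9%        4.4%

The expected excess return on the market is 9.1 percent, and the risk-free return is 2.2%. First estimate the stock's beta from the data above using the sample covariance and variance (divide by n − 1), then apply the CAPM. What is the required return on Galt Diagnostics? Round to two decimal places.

Mean R_i = (-17.2 + 21.2 + 8.6 − 16.9 + 4.7 + 12.9) / 6 = 2.2167%
Mean R_m = (-7.0 + 10.4 + 5.4 − 8.1 + 3.7 + 4.4) / 6 = 1.4667%
Σ(R_i − R̄_i)(R_m − R̄_m) = 578.8533  ⇒  Cov = 578.8533 / 5 = 115.7707
Σ(R_m − R̄_m)² = 272.0733  ⇒  Var(R_m) = 272.0733 / 5 = 54.4147
β = Cov / Var(R_m) = 115.7707 / 54.4147 = 2.1276
E(R) = R_f + β × MRP = 2.2% + 2.1276 × 9.1% = 21.56%

21.56%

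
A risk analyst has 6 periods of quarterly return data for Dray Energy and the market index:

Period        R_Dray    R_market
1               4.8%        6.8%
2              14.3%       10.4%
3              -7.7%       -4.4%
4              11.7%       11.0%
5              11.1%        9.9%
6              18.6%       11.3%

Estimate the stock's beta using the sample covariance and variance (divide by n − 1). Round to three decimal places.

1.465

Mean R_i = (4.8 + 14.3 − 7.7 + 11.7 + 11.1 + 18.6) / 6 = 8.8000%
Mean R_m = (6.8 + 10.4 − 4.4 + 11.0 + 9.9 + 11.3) / 6 = 7.5000%
Σ(R_i − R̄_i)(R_m − R̄_m) = 268.0100  ⇒  Cov = 268.0100 / 5 = 53.6020
Σ(R_m − R̄_m)² = 182.9600  ⇒  Var(R_m) = 182.9600 / 5 = 36.5920
β = Cov / Var(R_m) = 53.6020 / 36.5920 = 1.4649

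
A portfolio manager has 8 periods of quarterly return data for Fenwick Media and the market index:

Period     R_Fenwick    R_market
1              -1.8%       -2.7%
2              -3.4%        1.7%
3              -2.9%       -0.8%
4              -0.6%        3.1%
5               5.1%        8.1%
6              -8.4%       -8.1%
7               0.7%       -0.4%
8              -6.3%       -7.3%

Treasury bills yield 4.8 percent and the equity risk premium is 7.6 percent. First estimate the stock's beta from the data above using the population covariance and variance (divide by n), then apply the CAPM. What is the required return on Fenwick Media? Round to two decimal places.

Mean R_i = (-1.8 − 3.4 − 2.9 − 0.6 + 5.1 − 8.4 + 0.7 − 6.3) / 8 = -2.2000%
Mean R_m = (-2.7 + 1.7 − 0.8 + 3.1 + 8.1 − 8.1 − 0.4 − 7.3) / 8 = -0.8000%
Σ(R_i − R̄_i)(R_m − R̄_m) = 140.5200  ⇒  Cov = 140.5200 / 8 = 17.5650
Σ(R_m − R̄_m)² = 199.9800  ⇒  Var(R_m) = 199.9800 / 8 = 24.9975
β = Cov / Var(R_m) = 17.5650 / 24.9975 = 0.7027
E(R) = R_f + β × MRP = 4.8% + 0.7027 × 7.6% = 10.14%

10.14%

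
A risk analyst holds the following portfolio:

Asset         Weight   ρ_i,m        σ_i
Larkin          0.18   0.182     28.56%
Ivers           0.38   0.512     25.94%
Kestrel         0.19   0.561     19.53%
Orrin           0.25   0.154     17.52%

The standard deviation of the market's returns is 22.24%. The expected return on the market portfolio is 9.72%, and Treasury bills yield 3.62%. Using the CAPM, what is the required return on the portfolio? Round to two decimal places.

6.02%

β_Larkin = 0.182 × 28.56% / 22.24% = 0.2337
β_Ivers = 0.512 × 25.94% / 22.24% = 0.5972
β_Kestrel = 0.561 × 19.53% / 22.24% = 0.4926
β_Orrin = 0.154 × 17.52% / 22.24% = 0.1213
β_P = Σ w_i β_i = 0.18×0.2337 + 0.38×0.5972 + 0.19×0.4926 + 0.25×0.1213 = 0.3929
MRP = 9.72% − 3.62% = 6.10%
E(R_P) = R_f + β_P × MRP = 3.62% + 0.3929 × 6.10% = 6.02%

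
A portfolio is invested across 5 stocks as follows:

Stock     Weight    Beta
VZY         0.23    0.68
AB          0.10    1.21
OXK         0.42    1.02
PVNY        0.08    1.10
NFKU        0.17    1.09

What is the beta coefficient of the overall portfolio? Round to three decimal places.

β_P = Σ w_i β_i = 0.23×0.68 + 0.10×1.21 + 0.42×1.02 + 0.08×1.10 + 0.17×1.09 = 0.9791

0.979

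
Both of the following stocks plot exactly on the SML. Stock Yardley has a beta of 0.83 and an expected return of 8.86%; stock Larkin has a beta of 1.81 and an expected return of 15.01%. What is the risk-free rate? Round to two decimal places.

Both satisfy E(R) = R_f + β·MRP, so the slope of the SML is
MRP = (15.01% − 8.86%) / (1.81 − 0.83) = 6.15% / 0.98 = 6.2755%
R_f = E(R_Yardley) − β_Yardley·MRP = 8.86% − 0.83 × 6.2755% = 3.6513%

3.65%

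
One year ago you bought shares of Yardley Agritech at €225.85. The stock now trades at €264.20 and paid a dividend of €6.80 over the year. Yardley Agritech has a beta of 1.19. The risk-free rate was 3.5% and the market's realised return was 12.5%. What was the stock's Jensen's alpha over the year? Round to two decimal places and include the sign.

Realised HPR = (P1 + D1 − P0) / P0 = (264.20 + 6.80 − 225.85) / 225.85 = 45.15 / 225.85 = 19.9911%
MRP = 12.5% − 3.5% = 9.00%
CAPM required = R_f + β·MRP = 3.5% + 1.19 × 9.0% = 14.2100%
α = realised − required = 19.9911% − 14.2100% = +5.78%

+5.78%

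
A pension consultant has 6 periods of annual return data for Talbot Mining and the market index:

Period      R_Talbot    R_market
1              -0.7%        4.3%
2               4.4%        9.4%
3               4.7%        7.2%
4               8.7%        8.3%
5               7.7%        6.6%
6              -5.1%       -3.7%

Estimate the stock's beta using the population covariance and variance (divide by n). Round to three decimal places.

0.961

Mean R_i = (-0.7 + 4.4 + 4.7 + 8.7 + 7.7 − 5.1) / 6 = 3.2833%
Mean R_m = (4.3 + 9.4 + 7.2 + 8.3 + 6.6 − 3.7) / 6 = 5.3500%
Σ(R_i − R̄_i)(R_m − R̄_m) = 108.6950  ⇒  Cov = 108.6950 / 6 = 18.1158
Σ(R_m − R̄_m)² = 113.0950  ⇒  Var(R_m) = 113.0950 / 6 = 18.8492
β = Cov / Var(R_m) = 18.1158 / 18.8492 = 0.9611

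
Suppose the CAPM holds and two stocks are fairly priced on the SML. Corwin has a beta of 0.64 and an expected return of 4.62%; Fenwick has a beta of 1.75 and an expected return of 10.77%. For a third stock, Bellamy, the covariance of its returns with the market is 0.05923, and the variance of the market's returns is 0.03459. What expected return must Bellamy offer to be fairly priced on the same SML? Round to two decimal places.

10.56%

MRP = (10.77% − 4.62%) / (1.75 − 0.64) = 5.5405%
R_f = 4.62% − 0.64 × 5.5405% = 1.0741%
β_Bellamy = Cov / Var(R_m) = 0.05923 / 0.03459 = 1.7123
E(R_Bellamy) = R_f + β × MRP = 1.0741% + 1.7123 × 5.5405% = 10.56%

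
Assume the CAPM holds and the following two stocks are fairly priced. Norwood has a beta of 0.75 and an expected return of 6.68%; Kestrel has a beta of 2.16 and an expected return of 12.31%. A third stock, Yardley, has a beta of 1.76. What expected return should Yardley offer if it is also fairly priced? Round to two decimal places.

10.71%

MRP (SML slope) = (12.31% − 6.68%) / (2.16 − 0.75) = 5.63% / 1.41 = 3.9929%
R_f (intercept) = 6.68% − 0.75 × 3.9929% = 3.6853%
E(R_Yardley) = R_f + β × MRP = 3.6853% + 1.76 × 3.9929% = 10.71%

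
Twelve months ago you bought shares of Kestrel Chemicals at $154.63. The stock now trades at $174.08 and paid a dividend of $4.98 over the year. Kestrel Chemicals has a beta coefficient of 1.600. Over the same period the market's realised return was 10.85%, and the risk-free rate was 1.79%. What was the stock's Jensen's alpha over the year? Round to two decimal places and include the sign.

Realised HPR = (P1 + D1 − P0) / P0 = (174.08 + 4.98 − 154.63) / 154.63 = 24.43 / 154.63 = 15.7990%
MRP = 10.85% − 1.79% = 9.06%
CAPM required = R_f + β·MRP = 1.79% + 1.600 × 9.06% = 16.28600%
α = realised − required = 15.7990% − 16.28600% = -0.49%

-0.49%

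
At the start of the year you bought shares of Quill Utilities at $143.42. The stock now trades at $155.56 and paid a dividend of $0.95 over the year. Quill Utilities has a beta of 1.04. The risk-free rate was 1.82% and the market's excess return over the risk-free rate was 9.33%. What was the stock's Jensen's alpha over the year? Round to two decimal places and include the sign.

Realised HPR = (P1 + D1 − P0) / P0 = (155.56 + 0.95 − 143.42) / 143.42 = 13.09 / 143.42 = 9.1270%
CAPM required = R_f + β·MRP = 1.82% + 1.04 × 9.33% = 11.5232%
α = realised − required = 9.1270% − 11.5232% = -2.40%

-2.40%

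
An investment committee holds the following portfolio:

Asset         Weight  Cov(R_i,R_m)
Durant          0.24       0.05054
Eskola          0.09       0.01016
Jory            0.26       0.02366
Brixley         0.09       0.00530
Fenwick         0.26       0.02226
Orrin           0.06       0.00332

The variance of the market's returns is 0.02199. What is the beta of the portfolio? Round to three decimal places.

1.167

β_Durant = 0.05054 / 0.02199 = 2.2983
β_Eskola = 0.01016 / 0.02199 = 0.4620
β_Jory = 0.02366 / 0.02199 = 1.0759
β_Brixley = 0.00530 / 0.02199 = 0.2410
β_Fenwick = 0.02226 / 0.02199 = 1.0123
β_Orrin = 0.00332 / 0.02199 = 0.1510
β_P = Σ w_i β_i = 0.24×2.2983 + 0.09×0.4620 + 0.26×1.0759 + 0.09×0.2410 + 0.26×1.0123 + 0.06×0.1510 = 1.1669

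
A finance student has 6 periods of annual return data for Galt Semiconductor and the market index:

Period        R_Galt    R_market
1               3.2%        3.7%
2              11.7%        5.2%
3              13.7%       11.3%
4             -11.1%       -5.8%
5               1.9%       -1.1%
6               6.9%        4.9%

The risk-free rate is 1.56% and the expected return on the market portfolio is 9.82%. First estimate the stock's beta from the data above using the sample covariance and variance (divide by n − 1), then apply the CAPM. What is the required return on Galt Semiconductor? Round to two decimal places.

Mean R_i = (3.2 + 11.7 + 13.7 − 11.1 + 1.9 + 6.9) / 6 = 4.3833%
Mean R_m = (3.7 + 5.2 + 11.3 − 5.8 − 1.1 + 4.9) / 6 = 3.0333%
Σ(R_i − R̄_i)(R_m − R̄_m) = 243.8133  ⇒  Cov = 243.8133 / 5 = 48.7627
Σ(R_m − R̄_m)² = 172.0733  ⇒  Var(R_m) = 172.0733 / 5 = 34.4147
β = Cov / Var(R_m) = 48.7627 / 34.4147 = 1.4169
MRP = 9.82% − 1.56% = 8.26%
E(R) = R_f + β × MRP = 1.56% + 1.4169 × 8.26% = 13.26%

13.26%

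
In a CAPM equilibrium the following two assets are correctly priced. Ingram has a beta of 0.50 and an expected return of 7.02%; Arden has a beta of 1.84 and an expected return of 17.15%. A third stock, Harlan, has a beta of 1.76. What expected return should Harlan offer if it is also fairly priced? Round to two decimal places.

16.55%

MRP (SML slope) = (17.15% − 7.02%) / (1.84 − 0.50) = 10.13% / 1.34 = 7.5597%
R_f (intercept) = 7.02% − 0.50 × 7.5597% = 3.2402%
E(R_Harlan) = R_f + β × MRP = 3.2402% + 1.76 × 7.5597% = 16.55%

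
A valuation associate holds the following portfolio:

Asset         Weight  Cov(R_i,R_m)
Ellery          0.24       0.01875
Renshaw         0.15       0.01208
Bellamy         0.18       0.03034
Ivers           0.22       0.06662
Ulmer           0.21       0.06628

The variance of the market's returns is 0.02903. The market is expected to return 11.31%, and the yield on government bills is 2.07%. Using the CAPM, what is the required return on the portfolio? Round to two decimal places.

β_Ellery = 0.01875 / 0.02903 = 0.6459
β_Renshaw = 0.01208 / 0.02903 = 0.4161
β_Bellamy = 0.03034 / 0.02903 = 1.0451
β_Ivers = 0.06662 / 0.02903 = 2.2949
β_Ulmer = 0.06628 / 0.02903 = 2.2832
β_P = Σ w_i β_i = 0.24×0.6459 + 0.15×0.4161 + 0.18×1.0451 + 0.22×2.2949 + 0.21×2.2832 = 1.3899
MRP = 11.31% − 2.07% = 9.24%
E(R_P) = R_f + β_P × MRP = 2.07% + 1.3899 × 9.24% = 14.91%

14.91%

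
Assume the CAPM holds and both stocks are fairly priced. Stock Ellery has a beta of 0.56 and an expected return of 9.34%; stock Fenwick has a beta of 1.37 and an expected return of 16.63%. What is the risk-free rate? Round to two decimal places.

Both satisfy E(R) = R_f + β·MRP, so the slope of the SML is
MRP = (16.63% − 9.34%) / (1.37 − 0.56) = 7.29% / 0.81 = 9.0000%
R_f = E(R_Ellery) − β_Ellery·MRP = 9.34% − 0.56 × 9.0000% = 4.3000%

4.30%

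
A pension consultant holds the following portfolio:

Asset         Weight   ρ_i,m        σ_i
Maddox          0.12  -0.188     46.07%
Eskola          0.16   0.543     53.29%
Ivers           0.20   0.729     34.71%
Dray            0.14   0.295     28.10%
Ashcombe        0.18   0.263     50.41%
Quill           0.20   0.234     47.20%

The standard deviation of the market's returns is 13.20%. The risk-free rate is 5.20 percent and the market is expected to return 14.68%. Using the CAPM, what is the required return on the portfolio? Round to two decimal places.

15.55%

β_Maddox = -0.188 × 46.07% / 13.20% = -0.6561
β_Eskola = 0.543 × 53.29% / 13.20% = 2.1922
β_Ivers = 0.729 × 34.71% / 13.20% = 1.9169
β_Dray = 0.295 × 28.10% / 13.20% = 0.6280
β_Ashcombe = 0.263 × 50.41% / 13.20% = 1.0044
β_Quill = 0.234 × 47.20% / 13.20% = 0.8367
β_P = Σ w_i β_i = 0.12×-0.6561 + 0.16×2.1922 + 0.20×1.9169 + 0.14×0.6280 + 0.18×1.0044 + 0.20×0.8367 = 1.0915
MRP = 14.68% − 5.20% = 9.48%
E(R_P) = R_f + β_P × MRP = 5.20% + 1.0915 × 9.48% = 15.55%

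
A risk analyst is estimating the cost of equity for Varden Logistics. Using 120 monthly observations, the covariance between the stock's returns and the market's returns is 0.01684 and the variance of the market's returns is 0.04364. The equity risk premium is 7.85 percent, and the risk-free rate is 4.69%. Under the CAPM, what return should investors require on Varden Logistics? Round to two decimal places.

7.72%

β = Cov(R_i, R_m) / Var(R_m) = 0.01684 / 0.04364 = 0.3859
E(R) = R_f + β × MRP = 4.69% + 0.3859 × 7.85% = 7.72%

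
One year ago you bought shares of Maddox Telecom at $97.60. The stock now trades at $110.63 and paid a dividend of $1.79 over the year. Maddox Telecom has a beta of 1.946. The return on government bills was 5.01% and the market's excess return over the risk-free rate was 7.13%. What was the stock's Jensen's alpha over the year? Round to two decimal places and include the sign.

Realised HPR = (P1 + D1 − P0) / P0 = (110.63 + 1.79 − 97.60) / 97.60 = 14.82 / 97.60 = 15.1844%
CAPM required = R_f + β·MRP = 5.01% + 1.946 × 7.13% = 18.88498%
α = realised − required = 15.1844% − 18.88498% = -3.70%

-3.70%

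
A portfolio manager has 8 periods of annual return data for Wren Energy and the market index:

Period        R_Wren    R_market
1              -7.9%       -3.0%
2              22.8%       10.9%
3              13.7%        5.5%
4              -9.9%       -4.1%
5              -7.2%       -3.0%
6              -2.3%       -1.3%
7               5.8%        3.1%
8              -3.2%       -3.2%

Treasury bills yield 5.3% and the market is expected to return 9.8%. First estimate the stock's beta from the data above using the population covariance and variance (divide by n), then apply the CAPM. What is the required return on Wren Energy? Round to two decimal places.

14.94%

Mean R_i = (-7.9 + 22.8 + 13.7 − 9.9 − 7.2 − 2.3 + 5.8 − 3.2) / 8 = 1.4750%
Mean R_m = (-3.0 + 10.9 + 5.5 − 4.1 − 3.0 − 1.3 + 3.1 − 3.2) / 8 = 0.6125%
Σ(R_i − R̄_i)(R_m − R̄_m) = 433.7425  ⇒  Cov = 433.7425 / 8 = 54.2178
Σ(R_m − R̄_m)² = 202.4088  ⇒  Var(R_m) = 202.4088 / 8 = 25.3011
β = Cov / Var(R_m) = 54.2178 / 25.3011 = 2.1429
MRP = 9.8% − 5.3% = 4.50%
E(R) = R_f + β × MRP = 5.3% + 2.1429 × 4.5% = 14.94%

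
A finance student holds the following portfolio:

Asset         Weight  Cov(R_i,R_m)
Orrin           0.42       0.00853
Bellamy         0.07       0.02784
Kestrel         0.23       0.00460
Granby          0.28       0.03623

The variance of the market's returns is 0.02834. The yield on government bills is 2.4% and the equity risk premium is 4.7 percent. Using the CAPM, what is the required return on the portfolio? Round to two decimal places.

β_Orrin = 0.00853 / 0.02834 = 0.3010
β_Bellamy = 0.02784 / 0.02834 = 0.9824
β_Kestrel = 0.00460 / 0.02834 = 0.1623
β_Granby = 0.03623 / 0.02834 = 1.2784
β_P = Σ w_i β_i = 0.42×0.3010 + 0.07×0.9824 + 0.23×0.1623 + 0.28×1.2784 = 0.5905
E(R_P) = R_f + β_P × MRP = 2.4% + 0.5905 × 4.7% = 5.18%

5.18%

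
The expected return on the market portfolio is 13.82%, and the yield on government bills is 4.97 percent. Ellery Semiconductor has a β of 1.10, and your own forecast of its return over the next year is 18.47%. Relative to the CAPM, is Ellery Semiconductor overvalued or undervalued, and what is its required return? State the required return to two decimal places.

Undervalued; required return 14.71%

MRP = 13.82% − 4.97% = 8.85%
Required return = R_f + β·MRP = 4.97% + 1.10 × 8.85% = 14.71%
Forecast 18.47% > required 14.71% → the stock plots above the SML → undervalued.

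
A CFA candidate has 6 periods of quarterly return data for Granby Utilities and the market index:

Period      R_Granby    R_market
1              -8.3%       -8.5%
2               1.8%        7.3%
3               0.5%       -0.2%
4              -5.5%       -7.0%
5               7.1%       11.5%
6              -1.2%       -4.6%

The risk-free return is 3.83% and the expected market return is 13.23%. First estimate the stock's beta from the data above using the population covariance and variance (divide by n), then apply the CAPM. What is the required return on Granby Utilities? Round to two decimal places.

Mean R_i = (-8.3 + 1.8 + 0.5 − 5.5 + 7.1 − 1.2) / 6 = -0.9333%
Mean R_m = (-8.5 + 7.3 − 0.2 − 7.0 + 11.5 − 4.6) / 6 = -0.2500%
Σ(R_i − R̄_i)(R_m − R̄_m) = 207.8600  ⇒  Cov = 207.8600 / 6 = 34.6433
Σ(R_m − R̄_m)² = 327.6150  ⇒  Var(R_m) = 327.6150 / 6 = 54.6025
β = Cov / Var(R_m) = 34.6433 / 54.6025 = 0.6345
MRP = 13.23% − 3.83% = 9.40%
E(R) = R_f + β × MRP = 3.83% + 0.6345 × 9.40% = 9.79%

9.79%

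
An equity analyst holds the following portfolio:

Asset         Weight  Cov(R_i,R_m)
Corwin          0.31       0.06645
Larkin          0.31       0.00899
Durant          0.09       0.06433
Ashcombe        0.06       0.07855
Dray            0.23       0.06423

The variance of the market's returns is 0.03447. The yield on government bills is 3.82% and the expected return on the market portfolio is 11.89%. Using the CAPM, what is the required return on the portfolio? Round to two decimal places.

15.21%

β_Corwin = 0.06645 / 0.03447 = 1.9278
β_Larkin = 0.00899 / 0.03447 = 0.2608
β_Durant = 0.06433 / 0.03447 = 1.8663
β_Ashcombe = 0.07855 / 0.03447 = 2.2788
β_Dray = 0.06423 / 0.03447 = 1.8634
β_P = Σ w_i β_i = 0.31×1.9278 + 0.31×0.2608 + 0.09×1.8663 + 0.06×2.2788 + 0.23×1.8634 = 1.4117
MRP = 11.89% − 3.82% = 8.07%
E(R_P) = R_f + β_P × MRP = 3.82% + 1.4117 × 8.07% = 15.21%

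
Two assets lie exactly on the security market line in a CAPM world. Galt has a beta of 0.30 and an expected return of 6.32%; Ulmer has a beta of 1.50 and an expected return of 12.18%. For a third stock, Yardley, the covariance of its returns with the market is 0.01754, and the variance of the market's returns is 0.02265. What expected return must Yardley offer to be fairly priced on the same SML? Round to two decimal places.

MRP = (12.18% − 6.32%) / (1.50 − 0.30) = 4.8833%
R_f = 6.32% − 0.30 × 4.8833% = 4.8550%
β_Yardley = Cov / Var(R_m) = 0.01754 / 0.02265 = 0.7744
E(R_Yardley) = R_f + β × MRP = 4.8550% + 0.7744 × 4.8833% = 8.64%

8.64%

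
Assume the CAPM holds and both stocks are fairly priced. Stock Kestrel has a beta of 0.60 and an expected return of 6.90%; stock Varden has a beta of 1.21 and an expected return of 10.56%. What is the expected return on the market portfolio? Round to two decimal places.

9.30%

Both satisfy E(R) = R_f + β·MRP, so the slope of the SML is
MRP = (10.56% − 6.90%) / (1.21 − 0.60) = 3.66% / 0.61 = 6.0000%
R_f = E(R_Kestrel) − β_Kestrel·MRP = 6.90% − 0.60 × 6.0000% = 3.3000%
E(R_m) = R_f + MRP = 3.3000% + 6.0000% = 9.30%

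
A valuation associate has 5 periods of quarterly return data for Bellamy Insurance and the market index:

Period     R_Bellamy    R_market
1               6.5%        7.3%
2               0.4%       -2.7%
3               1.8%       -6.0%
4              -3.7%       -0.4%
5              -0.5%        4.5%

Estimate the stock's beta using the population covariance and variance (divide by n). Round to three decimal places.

0.280

Mean R_i = (6.5 + 0.4 + 1.8 − 3.7 − 0.5) / 5 = 0.9000%
Mean R_m = (7.3 − 2.7 − 6.0 − 0.4 + 4.5) / 5 = 0.5400%
Σ(R_i − R̄_i)(R_m − R̄_m) = 32.3700  ⇒  Cov = 32.3700 / 5 = 6.4740
Σ(R_m − R̄_m)² = 115.5320  ⇒  Var(R_m) = 115.5320 / 5 = 23.1064
β = Cov / Var(R_m) = 6.4740 / 23.1064 = 0.2802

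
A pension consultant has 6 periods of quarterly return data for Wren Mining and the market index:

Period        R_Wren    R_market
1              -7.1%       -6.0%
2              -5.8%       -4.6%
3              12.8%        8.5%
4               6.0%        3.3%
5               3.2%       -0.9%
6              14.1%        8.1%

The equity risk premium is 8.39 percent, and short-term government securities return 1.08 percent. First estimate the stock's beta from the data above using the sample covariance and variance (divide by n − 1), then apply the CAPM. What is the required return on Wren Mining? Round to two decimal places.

12.99%

Mean R_i = (-7.1 − 5.8 + 12.8 + 6.0 + 3.2 + 14.1) / 6 = 3.8667%
Mean R_m = (-6.0 − 4.6 + 8.5 + 3.3 − 0.9 + 8.1) / 6 = 1.4000%
Σ(R_i − R̄_i)(R_m − R̄_m) = 276.7300  ⇒  Cov = 276.7300 / 5 = 55.3460
Σ(R_m − R̄_m)² = 194.9600  ⇒  Var(R_m) = 194.9600 / 5 = 38.9920
β = Cov / Var(R_m) = 55.3460 / 38.9920 = 1.4194
E(R) = R_f + β × MRP = 1.08% + 1.4194 × 8.39% = 12.99%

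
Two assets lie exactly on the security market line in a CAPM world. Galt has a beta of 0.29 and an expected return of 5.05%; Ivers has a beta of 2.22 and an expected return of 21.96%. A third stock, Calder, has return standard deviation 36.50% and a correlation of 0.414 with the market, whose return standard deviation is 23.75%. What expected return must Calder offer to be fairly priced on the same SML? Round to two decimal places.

8.08%

MRP = (21.96% − 5.05%) / (2.22 − 0.29) = 8.7617%
R_f = 5.05% − 0.29 × 8.7617% = 2.5091%
β_Calder = ρ·σ_i/σ_m = 0.414 × 36.50 / 23.75 = 0.6363
E(R_Calder) = R_f + β × MRP = 2.5091% + 0.6363 × 8.7617% = 8.08%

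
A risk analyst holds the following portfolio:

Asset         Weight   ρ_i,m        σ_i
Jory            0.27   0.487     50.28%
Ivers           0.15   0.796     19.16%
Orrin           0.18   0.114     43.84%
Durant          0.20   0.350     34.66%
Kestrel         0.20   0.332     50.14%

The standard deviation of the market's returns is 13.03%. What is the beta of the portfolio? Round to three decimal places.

1.194

β_Jory = 0.487 × 50.28% / 13.03% = 1.8792
β_Ivers = 0.796 × 19.16% / 13.03% = 1.1705
β_Orrin = 0.114 × 43.84% / 13.03% = 0.3836
β_Durant = 0.350 × 34.66% / 13.03% = 0.9310
β_Kestrel = 0.332 × 50.14% / 13.03% = 1.2776
β_P = Σ w_i β_i = 0.27×1.8792 + 0.15×1.1705 + 0.18×0.3836 + 0.20×0.9310 + 0.20×1.2776 = 1.1937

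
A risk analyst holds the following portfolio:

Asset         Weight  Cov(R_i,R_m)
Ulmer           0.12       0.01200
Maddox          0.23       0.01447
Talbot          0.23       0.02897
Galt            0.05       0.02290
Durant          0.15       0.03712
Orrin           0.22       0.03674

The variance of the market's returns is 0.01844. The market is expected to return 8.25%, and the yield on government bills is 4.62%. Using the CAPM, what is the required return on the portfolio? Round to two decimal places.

9.78%

β_Ulmer = 0.01200 / 0.01844 = 0.6508
β_Maddox = 0.01447 / 0.01844 = 0.7847
β_Talbot = 0.02897 / 0.01844 = 1.5710
β_Galt = 0.02290 / 0.01844 = 1.2419
β_Durant = 0.03712 / 0.01844 = 2.0130
β_Orrin = 0.03674 / 0.01844 = 1.9924
β_P = Σ w_i β_i = 0.12×0.6508 + 0.23×0.7847 + 0.23×1.5710 + 0.05×1.2419 + 0.15×2.0130 + 0.22×1.9924 = 1.4223
MRP = 8.25% − 4.62% = 3.63%
E(R_P) = R_f + β_P × MRP = 4.62% + 1.4223 × 3.63% = 9.78%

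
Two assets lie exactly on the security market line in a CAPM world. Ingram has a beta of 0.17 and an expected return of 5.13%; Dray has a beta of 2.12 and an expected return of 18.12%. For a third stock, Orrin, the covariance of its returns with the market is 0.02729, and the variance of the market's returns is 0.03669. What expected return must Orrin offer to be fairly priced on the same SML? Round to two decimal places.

MRP = (18.12% − 5.13%) / (2.12 − 0.17) = 6.6615%
R_f = 5.13% − 0.17 × 6.6615% = 3.9975%
β_Orrin = Cov / Var(R_m) = 0.02729 / 0.03669 = 0.7438
E(R_Orrin) = R_f + β × MRP = 3.9975% + 0.7438 × 6.6615% = 8.95%

8.95%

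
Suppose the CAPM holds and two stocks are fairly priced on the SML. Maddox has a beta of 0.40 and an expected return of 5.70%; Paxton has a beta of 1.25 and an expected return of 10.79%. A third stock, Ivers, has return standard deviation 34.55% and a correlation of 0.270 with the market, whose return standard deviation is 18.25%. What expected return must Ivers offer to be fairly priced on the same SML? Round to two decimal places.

MRP = (10.79% − 5.70%) / (1.25 − 0.40) = 5.9882%
R_f = 5.70% − 0.40 × 5.9882% = 3.3047%
β_Ivers = ρ·σ_i/σ_m = 0.270 × 34.55 / 18.25 = 0.5112
E(R_Ivers) = R_f + β × MRP = 3.3047% + 0.5112 × 5.9882% = 6.37%

6.37%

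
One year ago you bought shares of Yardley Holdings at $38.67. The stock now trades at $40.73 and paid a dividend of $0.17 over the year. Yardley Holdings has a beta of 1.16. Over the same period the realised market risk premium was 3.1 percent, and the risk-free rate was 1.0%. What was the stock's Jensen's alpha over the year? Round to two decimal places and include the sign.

Realised HPR = (P1 + D1 − P0) / P0 = (40.73 + 0.17 − 38.67) / 38.67 = 2.23 / 38.67 = 5.7667%
CAPM required = R_f + β·MRP = 1.0% + 1.16 × 3.1% = 4.5960%
α = realised − required = 5.7667% − 4.5960% = +1.17%

+1.17%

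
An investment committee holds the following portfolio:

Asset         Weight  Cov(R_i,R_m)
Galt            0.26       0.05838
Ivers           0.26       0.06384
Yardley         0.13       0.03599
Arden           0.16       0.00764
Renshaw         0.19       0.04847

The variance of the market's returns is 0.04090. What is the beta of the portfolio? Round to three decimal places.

β_Galt = 0.05838 / 0.04090 = 1.4274
β_Ivers = 0.06384 / 0.04090 = 1.5609
β_Yardley = 0.03599 / 0.04090 = 0.8800
β_Arden = 0.00764 / 0.04090 = 0.1868
β_Renshaw = 0.04847 / 0.04090 = 1.1851
β_P = Σ w_i β_i = 0.26×1.4274 + 0.26×1.5609 + 0.13×0.8800 + 0.16×0.1868 + 0.19×1.1851 = 1.1464

1.146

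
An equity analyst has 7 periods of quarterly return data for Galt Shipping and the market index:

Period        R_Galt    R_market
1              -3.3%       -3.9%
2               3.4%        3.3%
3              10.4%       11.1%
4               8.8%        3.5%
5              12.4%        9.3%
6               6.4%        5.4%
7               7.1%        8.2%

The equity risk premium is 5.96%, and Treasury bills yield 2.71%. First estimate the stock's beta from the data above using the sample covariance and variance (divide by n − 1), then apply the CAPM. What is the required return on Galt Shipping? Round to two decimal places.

8.28%

Mean R_i = (-3.3 + 3.4 + 10.4 + 8.8 + 12.4 + 6.4 + 7.1) / 7 = 6.4571%
Mean R_m = (-3.9 + 3.3 + 11.1 + 3.5 + 9.3 + 5.4 + 8.2) / 7 = 5.2714%
Σ(R_i − R̄_i)(R_m − R̄_m) = 140.1614  ⇒  Cov = 140.1614 / 6 = 23.3602
Σ(R_m − R̄_m)² = 149.9343  ⇒  Var(R_m) = 149.9343 / 6 = 24.9891
β = Cov / Var(R_m) = 23.3602 / 24.9891 = 0.9348
E(R) = R_f + β × MRP = 2.71% + 0.9348 × 5.96% = 8.28%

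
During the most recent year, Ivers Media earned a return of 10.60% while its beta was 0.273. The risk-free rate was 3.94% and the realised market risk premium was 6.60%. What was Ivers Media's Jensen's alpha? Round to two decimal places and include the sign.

+4.86%

CAPM benchmark = R_f + β(R_m − R_f) = 3.94% + 0.273 × 6.60% = 5.74180%
α = actual − benchmark = 10.60% − 5.74180% = +4.86%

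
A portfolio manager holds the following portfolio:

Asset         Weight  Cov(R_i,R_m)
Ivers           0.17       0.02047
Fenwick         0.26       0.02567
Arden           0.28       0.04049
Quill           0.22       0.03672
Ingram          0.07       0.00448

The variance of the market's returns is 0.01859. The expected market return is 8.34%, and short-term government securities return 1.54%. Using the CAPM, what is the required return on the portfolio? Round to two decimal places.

β_Ivers = 0.02047 / 0.01859 = 1.1011
β_Fenwick = 0.02567 / 0.01859 = 1.3808
β_Arden = 0.04049 / 0.01859 = 2.1781
β_Quill = 0.03672 / 0.01859 = 1.9753
β_Ingram = 0.00448 / 0.01859 = 0.2410
β_P = Σ w_i β_i = 0.17×1.1011 + 0.26×1.3808 + 0.28×2.1781 + 0.22×1.9753 + 0.07×0.2410 = 1.6075
MRP = 8.34% − 1.54% = 6.80%
E(R_P) = R_f + β_P × MRP = 1.54% + 1.6075 × 6.80% = 12.47%

12.47%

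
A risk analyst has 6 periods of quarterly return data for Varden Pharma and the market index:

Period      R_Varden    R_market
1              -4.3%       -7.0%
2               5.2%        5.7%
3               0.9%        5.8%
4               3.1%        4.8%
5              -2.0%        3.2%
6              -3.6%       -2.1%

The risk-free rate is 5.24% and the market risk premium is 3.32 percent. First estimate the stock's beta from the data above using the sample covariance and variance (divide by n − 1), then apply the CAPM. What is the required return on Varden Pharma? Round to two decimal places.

Mean R_i = (-4.3 + 5.2 + 0.9 + 3.1 − 2.0 − 3.6) / 6 = -0.1167%
Mean R_m = (-7.0 + 5.7 + 5.8 + 4.8 + 3.2 − 2.1) / 6 = 1.7333%
Σ(R_i − R̄_i)(R_m − R̄_m) = 82.2133  ⇒  Cov = 82.2133 / 5 = 16.4427
Σ(R_m − R̄_m)² = 134.7933  ⇒  Var(R_m) = 134.7933 / 5 = 26.9587
β = Cov / Var(R_m) = 16.4427 / 26.9587 = 0.6099
E(R) = R_f + β × MRP = 5.24% + 0.6099 × 3.32% = 7.26%

7.26%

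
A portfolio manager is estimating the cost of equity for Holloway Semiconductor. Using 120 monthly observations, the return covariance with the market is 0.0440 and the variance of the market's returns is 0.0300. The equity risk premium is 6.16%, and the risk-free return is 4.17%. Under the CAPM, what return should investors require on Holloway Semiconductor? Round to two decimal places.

β = Cov(R_i, R_m) / Var(R_m) = 0.0440 / 0.0300 = 1.4667
E(R) = R_f + β × MRP = 4.17% + 1.4667 × 6.16% = 13.20%

13.20%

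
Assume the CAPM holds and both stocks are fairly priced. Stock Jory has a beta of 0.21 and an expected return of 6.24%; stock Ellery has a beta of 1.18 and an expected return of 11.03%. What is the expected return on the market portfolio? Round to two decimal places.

Both satisfy E(R) = R_f + β·MRP, so the slope of the SML is
MRP = (11.03% − 6.24%) / (1.18 − 0.21) = 4.79% / 0.97 = 4.9381%
R_f = E(R_Jory) − β_Jory·MRP = 6.24% − 0.21 × 4.9381% = 5.2030%
E(R_m) = R_f + MRP = 5.2030% + 4.9381% = 10.14%

10.14%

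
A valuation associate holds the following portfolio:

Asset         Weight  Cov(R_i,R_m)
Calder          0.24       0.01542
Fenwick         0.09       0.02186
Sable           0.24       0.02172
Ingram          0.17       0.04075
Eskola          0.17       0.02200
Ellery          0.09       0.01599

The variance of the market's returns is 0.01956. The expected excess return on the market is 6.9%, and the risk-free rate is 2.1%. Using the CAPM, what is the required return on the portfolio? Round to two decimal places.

10.21%

β_Calder = 0.01542 / 0.01956 = 0.7883
β_Fenwick = 0.02186 / 0.01956 = 1.1176
β_Sable = 0.02172 / 0.01956 = 1.1104
β_Ingram = 0.04075 / 0.01956 = 2.0833
β_Eskola = 0.02200 / 0.01956 = 1.1247
β_Ellery = 0.01599 / 0.01956 = 0.8175
β_P = Σ w_i β_i = 0.24×0.7883 + 0.09×1.1176 + 0.24×1.1104 + 0.17×2.0833 + 0.17×1.1247 + 0.09×0.8175 = 1.1752
E(R_P) = R_f + β_P × MRP = 2.1% + 1.1752 × 6.9% = 10.21%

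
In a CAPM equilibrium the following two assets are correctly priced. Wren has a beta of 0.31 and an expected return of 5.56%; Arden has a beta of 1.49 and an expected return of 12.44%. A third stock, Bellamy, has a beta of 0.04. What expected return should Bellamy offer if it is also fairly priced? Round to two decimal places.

MRP (SML slope) = (12.44% − 5.56%) / (1.49 − 0.31) = 6.88% / 1.18 = 5.8305%
R_f (intercept) = 5.56% − 0.31 × 5.8305% = 3.7525%
E(R_Bellamy) = R_f + β × MRP = 3.7525% + 0.04 × 5.8305% = 3.99%

3.99%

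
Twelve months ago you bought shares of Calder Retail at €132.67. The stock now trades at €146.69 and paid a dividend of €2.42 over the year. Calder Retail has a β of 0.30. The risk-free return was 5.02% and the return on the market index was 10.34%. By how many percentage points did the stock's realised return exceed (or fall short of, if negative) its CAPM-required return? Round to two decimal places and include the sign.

+5.78%

Realised HPR = (P1 + D1 − P0) / P0 = (146.69 + 2.42 − 132.67) / 132.67 = 16.44 / 132.67 = 12.3916%
MRP = 10.34% − 5.02% = 5.32%
CAPM required = R_f + β·MRP = 5.02% + 0.30 × 5.32% = 6.6160%
α = realised − required = 12.3916% − 6.6160% = +5.78%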